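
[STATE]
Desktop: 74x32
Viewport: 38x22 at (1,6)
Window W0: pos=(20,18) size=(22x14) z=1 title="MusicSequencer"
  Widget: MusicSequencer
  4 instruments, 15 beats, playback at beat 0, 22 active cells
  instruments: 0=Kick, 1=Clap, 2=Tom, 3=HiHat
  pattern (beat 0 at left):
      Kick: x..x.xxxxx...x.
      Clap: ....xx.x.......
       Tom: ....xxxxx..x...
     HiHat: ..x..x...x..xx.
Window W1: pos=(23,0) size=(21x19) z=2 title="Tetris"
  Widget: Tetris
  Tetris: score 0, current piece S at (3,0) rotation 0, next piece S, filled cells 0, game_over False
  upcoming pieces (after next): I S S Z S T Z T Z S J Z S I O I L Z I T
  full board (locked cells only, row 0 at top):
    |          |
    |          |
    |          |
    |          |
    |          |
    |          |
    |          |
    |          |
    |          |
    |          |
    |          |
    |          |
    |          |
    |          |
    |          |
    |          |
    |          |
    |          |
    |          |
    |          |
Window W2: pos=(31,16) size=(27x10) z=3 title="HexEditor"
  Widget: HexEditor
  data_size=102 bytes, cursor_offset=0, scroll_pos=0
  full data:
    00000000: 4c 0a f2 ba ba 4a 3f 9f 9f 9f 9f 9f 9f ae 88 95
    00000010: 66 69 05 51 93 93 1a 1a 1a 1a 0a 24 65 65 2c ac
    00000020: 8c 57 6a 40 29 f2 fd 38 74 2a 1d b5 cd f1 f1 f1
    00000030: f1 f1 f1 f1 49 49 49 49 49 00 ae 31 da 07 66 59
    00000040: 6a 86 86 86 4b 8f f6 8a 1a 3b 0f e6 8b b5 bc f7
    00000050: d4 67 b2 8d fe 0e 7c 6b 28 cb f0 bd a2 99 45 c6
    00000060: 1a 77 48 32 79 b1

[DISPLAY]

                      ┃          │    
                      ┃          │    
                      ┃          │    
                      ┃          │Scor
                      ┃          │0   
                      ┃          │    
                      ┃          │    
                      ┃          │    
                      ┃          │    
                      ┃          │    
                      ┃       ┏━━━━━━━
                      ┃       ┃ HexEdi
                   ┏━━┗━━━━━━━┠───────
                   ┃ MusicSequ┃0000000
                   ┠──────────┃0000001
                   ┃      ▼123┃0000002
                   ┃  Kick█··█┃0000003
                   ┃  Clap····┃0000004
                   ┃   Tom····┃0000005
                   ┃ HiHat··█·┗━━━━━━━
                   ┃                  
                   ┃                  


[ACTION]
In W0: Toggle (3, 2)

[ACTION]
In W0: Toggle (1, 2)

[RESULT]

                      ┃          │    
                      ┃          │    
                      ┃          │    
                      ┃          │Scor
                      ┃          │0   
                      ┃          │    
                      ┃          │    
                      ┃          │    
                      ┃          │    
                      ┃          │    
                      ┃       ┏━━━━━━━
                      ┃       ┃ HexEdi
                   ┏━━┗━━━━━━━┠───────
                   ┃ MusicSequ┃0000000
                   ┠──────────┃0000001
                   ┃      ▼123┃0000002
                   ┃  Kick█··█┃0000003
                   ┃  Clap··█·┃0000004
                   ┃   Tom····┃0000005
                   ┃ HiHat····┗━━━━━━━
                   ┃                  
                   ┃                  


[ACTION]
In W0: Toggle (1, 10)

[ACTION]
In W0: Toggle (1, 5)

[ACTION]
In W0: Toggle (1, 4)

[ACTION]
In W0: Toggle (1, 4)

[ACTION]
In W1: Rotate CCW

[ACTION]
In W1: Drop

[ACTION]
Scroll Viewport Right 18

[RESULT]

    ┃          │        ┃             
    ┃          │        ┃             
    ┃          │        ┃             
    ┃          │Score:  ┃             
    ┃          │0       ┃             
    ┃          │        ┃             
    ┃          │        ┃             
    ┃          │        ┃             
    ┃          │        ┃             
    ┃          │        ┃             
    ┃       ┏━━━━━━━━━━━━━━━━━━━━━━━━━
    ┃       ┃ HexEditor               
 ┏━━┗━━━━━━━┠─────────────────────────
 ┃ MusicSequ┃00000000  4C 0a f2 ba ba 
 ┠──────────┃00000010  66 69 05 51 93 
 ┃      ▼123┃00000020  8c 57 6a 40 29 
 ┃  Kick█··█┃00000030  f1 f1 f1 f1 49 
 ┃  Clap··█·┃00000040  6a 86 86 86 4b 
 ┃   Tom····┃00000050  d4 67 b2 8d fe 
 ┃ HiHat····┗━━━━━━━━━━━━━━━━━━━━━━━━━
 ┃                    ┃               
 ┃                    ┃               


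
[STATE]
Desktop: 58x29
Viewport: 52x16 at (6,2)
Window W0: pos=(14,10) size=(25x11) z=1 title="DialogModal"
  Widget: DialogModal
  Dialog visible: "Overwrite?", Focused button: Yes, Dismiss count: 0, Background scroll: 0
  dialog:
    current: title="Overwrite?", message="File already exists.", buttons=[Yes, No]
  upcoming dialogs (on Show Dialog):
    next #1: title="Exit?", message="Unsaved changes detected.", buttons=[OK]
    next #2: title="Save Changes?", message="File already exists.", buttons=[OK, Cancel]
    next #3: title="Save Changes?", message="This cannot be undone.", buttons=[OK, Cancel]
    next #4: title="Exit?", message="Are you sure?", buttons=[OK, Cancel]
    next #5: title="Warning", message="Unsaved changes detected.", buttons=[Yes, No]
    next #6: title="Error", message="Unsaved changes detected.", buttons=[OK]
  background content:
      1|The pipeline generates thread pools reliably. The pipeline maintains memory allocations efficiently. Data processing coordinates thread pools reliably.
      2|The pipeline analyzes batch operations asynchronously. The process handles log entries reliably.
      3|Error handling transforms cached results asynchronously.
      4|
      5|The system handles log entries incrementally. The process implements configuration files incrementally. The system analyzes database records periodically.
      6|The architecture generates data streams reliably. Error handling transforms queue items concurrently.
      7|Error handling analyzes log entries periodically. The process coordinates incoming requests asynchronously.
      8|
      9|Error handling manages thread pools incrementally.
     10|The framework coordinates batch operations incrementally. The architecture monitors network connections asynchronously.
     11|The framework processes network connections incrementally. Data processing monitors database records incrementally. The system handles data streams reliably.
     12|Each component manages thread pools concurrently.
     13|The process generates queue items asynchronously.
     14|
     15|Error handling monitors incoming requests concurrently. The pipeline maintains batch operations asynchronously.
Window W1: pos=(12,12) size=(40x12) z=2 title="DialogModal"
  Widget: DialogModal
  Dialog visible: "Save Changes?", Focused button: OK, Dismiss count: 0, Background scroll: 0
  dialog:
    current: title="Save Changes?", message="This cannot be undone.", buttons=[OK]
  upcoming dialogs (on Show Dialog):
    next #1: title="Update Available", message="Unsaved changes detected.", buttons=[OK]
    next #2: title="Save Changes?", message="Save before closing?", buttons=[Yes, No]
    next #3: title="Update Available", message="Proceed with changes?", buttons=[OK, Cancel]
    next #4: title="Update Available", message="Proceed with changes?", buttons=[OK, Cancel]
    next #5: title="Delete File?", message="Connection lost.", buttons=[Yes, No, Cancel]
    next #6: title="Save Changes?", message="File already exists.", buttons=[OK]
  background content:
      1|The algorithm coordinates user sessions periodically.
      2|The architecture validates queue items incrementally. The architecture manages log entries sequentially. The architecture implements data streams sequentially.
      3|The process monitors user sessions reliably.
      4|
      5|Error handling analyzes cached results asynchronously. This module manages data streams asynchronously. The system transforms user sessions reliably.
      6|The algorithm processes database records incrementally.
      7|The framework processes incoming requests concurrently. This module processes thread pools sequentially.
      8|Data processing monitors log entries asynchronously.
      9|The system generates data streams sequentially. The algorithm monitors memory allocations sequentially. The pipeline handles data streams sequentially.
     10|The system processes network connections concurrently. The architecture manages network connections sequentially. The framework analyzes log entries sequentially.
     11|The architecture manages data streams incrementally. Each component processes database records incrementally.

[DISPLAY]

                                                    
                                                    
                                                    
                                                    
                                                    
                                                    
                                                    
                                                    
        ┏━━━━━━━━━━━━━━━━━━━━━━━┓                   
        ┃ DialogModal           ┃                   
      ┏━━━━━━━━━━━━━━━━━━━━━━━━━━━━━━━━━━━━━━┓      
      ┃ DialogModal                          ┃      
      ┠──────────────────────────────────────┨      
      ┃The algorithm coordinates user session┃      
      ┃The ar┌────────────────────────┐ items┃      
      ┃The pr│     Save Changes?      │ns rel┃      


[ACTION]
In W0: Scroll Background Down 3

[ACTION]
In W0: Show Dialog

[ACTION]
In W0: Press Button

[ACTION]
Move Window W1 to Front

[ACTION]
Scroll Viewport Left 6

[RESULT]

                                                    
                                                    
                                                    
                                                    
                                                    
                                                    
                                                    
                                                    
              ┏━━━━━━━━━━━━━━━━━━━━━━━┓             
              ┃ DialogModal           ┃             
            ┏━━━━━━━━━━━━━━━━━━━━━━━━━━━━━━━━━━━━━━┓
            ┃ DialogModal                          ┃
            ┠──────────────────────────────────────┨
            ┃The algorithm coordinates user session┃
            ┃The ar┌────────────────────────┐ items┃
            ┃The pr│     Save Changes?      │ns rel┃


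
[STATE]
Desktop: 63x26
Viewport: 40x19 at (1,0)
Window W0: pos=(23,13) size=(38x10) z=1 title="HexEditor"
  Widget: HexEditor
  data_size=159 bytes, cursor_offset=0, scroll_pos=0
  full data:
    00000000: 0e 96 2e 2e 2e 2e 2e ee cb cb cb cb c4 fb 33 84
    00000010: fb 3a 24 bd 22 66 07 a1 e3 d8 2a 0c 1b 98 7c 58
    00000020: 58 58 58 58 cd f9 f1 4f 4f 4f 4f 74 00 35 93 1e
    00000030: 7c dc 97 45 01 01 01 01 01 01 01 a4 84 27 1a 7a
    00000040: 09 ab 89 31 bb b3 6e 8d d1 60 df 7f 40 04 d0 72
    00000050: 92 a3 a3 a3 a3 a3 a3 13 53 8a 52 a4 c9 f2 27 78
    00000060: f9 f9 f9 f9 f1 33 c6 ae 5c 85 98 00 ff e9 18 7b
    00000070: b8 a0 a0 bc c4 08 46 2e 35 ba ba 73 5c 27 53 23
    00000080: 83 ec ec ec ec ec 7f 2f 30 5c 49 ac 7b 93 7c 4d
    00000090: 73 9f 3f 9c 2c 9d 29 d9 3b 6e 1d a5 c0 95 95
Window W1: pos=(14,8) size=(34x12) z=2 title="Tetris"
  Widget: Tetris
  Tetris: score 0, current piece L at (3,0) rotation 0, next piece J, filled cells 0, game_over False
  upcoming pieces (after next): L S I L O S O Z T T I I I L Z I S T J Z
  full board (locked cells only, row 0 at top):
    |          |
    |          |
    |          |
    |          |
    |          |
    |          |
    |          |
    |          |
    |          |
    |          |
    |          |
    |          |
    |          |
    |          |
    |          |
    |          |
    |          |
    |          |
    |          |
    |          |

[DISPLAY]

                                        
                                        
                                        
                                        
                                        
                                        
                                        
                                        
             ┏━━━━━━━━━━━━━━━━━━━━━━━━━━
             ┃ Tetris                   
             ┠──────────────────────────
             ┃          │Next:          
             ┃          │█              
             ┃          │███            
             ┃          │               
             ┃          │               
             ┃          │               
             ┃          │Score:         
             ┃          │0              


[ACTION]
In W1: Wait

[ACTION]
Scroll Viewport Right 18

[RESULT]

                                        
                                        
                                        
                                        
                                        
                                        
                                        
                                        
━━━━━━━━━━━━━━━━━━━━━━━━━━━━┓           
ris                         ┃           
────────────────────────────┨           
      │Next:                ┃           
      │█                    ┃           
      │███                  ┃━━━━━━━━━━━
      │                     ┃           
      │                     ┃───────────
      │                     ┃ 2e 2e ee  
      │Score:               ┃ 66 07 a1  
      │0                    ┃ f9 f1 4f  


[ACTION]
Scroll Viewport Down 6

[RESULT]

                                        
                                        
━━━━━━━━━━━━━━━━━━━━━━━━━━━━┓           
ris                         ┃           
────────────────────────────┨           
      │Next:                ┃           
      │█                    ┃           
      │███                  ┃━━━━━━━━━━━
      │                     ┃           
      │                     ┃───────────
      │                     ┃ 2e 2e ee  
      │Score:               ┃ 66 07 a1  
      │0                    ┃ f9 f1 4f  
━━━━━━━━━━━━━━━━━━━━━━━━━━━━┛ 01 01 01  
    ┃00000040  09 ab 89 31 bb b3 6e 8d  
    ┃00000050  92 a3 a3 a3 a3 a3 a3 13  
    ┗━━━━━━━━━━━━━━━━━━━━━━━━━━━━━━━━━━━
                                        
                                        


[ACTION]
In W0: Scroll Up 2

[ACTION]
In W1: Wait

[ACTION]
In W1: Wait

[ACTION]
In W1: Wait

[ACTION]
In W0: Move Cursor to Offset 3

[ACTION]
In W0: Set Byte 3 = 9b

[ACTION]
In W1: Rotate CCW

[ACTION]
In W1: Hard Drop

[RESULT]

                                        
                                        
━━━━━━━━━━━━━━━━━━━━━━━━━━━━┓           
ris                         ┃           
────────────────────────────┨           
      │Next:                ┃           
      │  ▒                  ┃           
      │▒▒▒                  ┃━━━━━━━━━━━
      │                     ┃           
      │                     ┃───────────
▒     │                     ┃ 2e 2e ee  
▒     │Score:               ┃ 66 07 a1  
▒     │0                    ┃ f9 f1 4f  
━━━━━━━━━━━━━━━━━━━━━━━━━━━━┛ 01 01 01  
    ┃00000040  09 ab 89 31 bb b3 6e 8d  
    ┃00000050  92 a3 a3 a3 a3 a3 a3 13  
    ┗━━━━━━━━━━━━━━━━━━━━━━━━━━━━━━━━━━━
                                        
                                        


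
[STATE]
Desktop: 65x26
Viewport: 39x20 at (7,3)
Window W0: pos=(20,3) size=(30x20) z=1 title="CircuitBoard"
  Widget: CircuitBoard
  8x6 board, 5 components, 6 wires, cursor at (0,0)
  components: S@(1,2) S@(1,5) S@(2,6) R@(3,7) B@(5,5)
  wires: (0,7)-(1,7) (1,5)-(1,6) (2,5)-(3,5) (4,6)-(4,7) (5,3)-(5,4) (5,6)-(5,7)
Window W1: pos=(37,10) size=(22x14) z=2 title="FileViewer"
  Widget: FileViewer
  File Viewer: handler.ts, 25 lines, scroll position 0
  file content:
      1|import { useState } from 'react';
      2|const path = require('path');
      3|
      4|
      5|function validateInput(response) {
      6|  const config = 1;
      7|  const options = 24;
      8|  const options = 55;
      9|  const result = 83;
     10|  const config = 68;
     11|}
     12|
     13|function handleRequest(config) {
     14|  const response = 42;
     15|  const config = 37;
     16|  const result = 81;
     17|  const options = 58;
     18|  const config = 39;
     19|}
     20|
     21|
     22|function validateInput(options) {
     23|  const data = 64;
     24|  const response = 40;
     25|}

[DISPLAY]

             ┏━━━━━━━━━━━━━━━━━━━━━━━━━
             ┃ CircuitBoard            
             ┠─────────────────────────
             ┃   0 1 2 3 4 5 6 7       
             ┃0  [.]                   
             ┃                         
             ┃1           S           S
             ┃                ┏━━━━━━━━
             ┃2               ┃ FileVie
             ┃                ┠────────
             ┃3               ┃import {
             ┃                ┃const pa
             ┃4               ┃        
             ┃                ┃        
             ┃5               ┃function
             ┃Cursor: (0,0)   ┃  const 
             ┃                ┃  const 
             ┃                ┃  const 
             ┃                ┃  const 
             ┗━━━━━━━━━━━━━━━━┃  const 


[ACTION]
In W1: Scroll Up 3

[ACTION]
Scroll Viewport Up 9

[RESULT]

                                       
                                       
                                       
             ┏━━━━━━━━━━━━━━━━━━━━━━━━━
             ┃ CircuitBoard            
             ┠─────────────────────────
             ┃   0 1 2 3 4 5 6 7       
             ┃0  [.]                   
             ┃                         
             ┃1           S           S
             ┃                ┏━━━━━━━━
             ┃2               ┃ FileVie
             ┃                ┠────────
             ┃3               ┃import {
             ┃                ┃const pa
             ┃4               ┃        
             ┃                ┃        
             ┃5               ┃function
             ┃Cursor: (0,0)   ┃  const 
             ┃                ┃  const 


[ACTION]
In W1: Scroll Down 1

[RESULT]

                                       
                                       
                                       
             ┏━━━━━━━━━━━━━━━━━━━━━━━━━
             ┃ CircuitBoard            
             ┠─────────────────────────
             ┃   0 1 2 3 4 5 6 7       
             ┃0  [.]                   
             ┃                         
             ┃1           S           S
             ┃                ┏━━━━━━━━
             ┃2               ┃ FileVie
             ┃                ┠────────
             ┃3               ┃const pa
             ┃                ┃        
             ┃4               ┃        
             ┃                ┃function
             ┃5               ┃  const 
             ┃Cursor: (0,0)   ┃  const 
             ┃                ┃  const 


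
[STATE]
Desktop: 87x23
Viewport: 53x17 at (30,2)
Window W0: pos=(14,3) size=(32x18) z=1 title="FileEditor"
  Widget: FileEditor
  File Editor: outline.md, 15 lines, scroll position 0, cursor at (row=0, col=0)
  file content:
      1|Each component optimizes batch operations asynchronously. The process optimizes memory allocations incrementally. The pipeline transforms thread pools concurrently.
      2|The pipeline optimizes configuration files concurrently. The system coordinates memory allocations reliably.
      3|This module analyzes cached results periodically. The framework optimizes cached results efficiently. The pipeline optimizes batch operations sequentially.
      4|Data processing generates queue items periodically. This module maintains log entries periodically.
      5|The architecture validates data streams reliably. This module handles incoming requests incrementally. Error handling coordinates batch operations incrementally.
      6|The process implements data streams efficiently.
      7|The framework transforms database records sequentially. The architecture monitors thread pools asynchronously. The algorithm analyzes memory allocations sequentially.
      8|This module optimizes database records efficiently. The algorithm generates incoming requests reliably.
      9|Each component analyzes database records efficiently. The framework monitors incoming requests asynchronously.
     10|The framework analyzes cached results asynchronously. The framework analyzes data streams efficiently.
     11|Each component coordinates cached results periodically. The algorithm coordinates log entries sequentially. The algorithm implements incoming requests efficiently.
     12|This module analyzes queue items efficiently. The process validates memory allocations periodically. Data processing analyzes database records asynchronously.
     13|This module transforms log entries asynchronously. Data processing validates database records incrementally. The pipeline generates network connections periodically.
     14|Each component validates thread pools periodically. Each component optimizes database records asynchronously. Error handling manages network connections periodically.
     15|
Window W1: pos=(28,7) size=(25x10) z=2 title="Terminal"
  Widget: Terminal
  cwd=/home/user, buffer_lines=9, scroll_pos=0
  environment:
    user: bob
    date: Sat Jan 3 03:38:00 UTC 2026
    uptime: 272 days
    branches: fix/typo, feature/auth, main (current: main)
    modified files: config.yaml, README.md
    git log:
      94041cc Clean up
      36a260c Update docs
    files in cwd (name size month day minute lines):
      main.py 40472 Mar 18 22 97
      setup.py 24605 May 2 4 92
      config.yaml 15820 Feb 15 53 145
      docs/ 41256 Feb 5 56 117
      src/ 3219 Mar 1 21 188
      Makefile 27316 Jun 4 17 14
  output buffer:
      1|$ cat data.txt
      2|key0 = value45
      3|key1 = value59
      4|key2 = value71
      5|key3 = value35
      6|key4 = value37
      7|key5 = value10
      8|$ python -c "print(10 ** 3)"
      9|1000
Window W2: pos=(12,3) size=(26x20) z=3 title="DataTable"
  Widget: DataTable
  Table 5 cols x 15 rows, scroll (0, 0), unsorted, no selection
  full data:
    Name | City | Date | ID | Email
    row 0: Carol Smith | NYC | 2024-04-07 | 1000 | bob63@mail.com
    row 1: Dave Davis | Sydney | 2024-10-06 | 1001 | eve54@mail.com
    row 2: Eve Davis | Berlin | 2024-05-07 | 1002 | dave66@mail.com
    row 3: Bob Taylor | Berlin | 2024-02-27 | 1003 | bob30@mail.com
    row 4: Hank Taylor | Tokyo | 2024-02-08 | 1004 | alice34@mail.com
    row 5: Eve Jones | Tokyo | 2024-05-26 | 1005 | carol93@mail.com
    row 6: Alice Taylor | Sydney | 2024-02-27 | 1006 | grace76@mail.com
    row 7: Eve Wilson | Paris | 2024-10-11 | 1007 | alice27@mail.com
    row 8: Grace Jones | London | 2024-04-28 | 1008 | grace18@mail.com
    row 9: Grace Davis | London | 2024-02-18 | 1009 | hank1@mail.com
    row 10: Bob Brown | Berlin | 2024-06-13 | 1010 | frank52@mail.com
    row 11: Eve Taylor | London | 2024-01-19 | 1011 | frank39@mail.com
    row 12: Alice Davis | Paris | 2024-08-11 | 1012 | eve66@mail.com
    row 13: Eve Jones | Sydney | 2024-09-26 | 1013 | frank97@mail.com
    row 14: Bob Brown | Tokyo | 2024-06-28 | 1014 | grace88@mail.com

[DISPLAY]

                                                     
━━━━━━━┓━━━━━━━┓                                     
       ┃       ┃                                     
───────┨───────┨                                     
  │Date┃s batc▲┃                                     
──┼────┃━━━━━━━━━━━━━━┓                              
  │2024┃              ┃                              
ey│2024┃──────────────┨                              
in│2024┃a.txt         ┃                              
in│2024┃lue45         ┃                              
o │2024┃lue59         ┃                              
o │2024┃lue71         ┃                              
ey│2024┃lue35         ┃                              
s │2024┃lue37         ┃                              
on│2024┃━━━━━━━━━━━━━━┛                              
on│2024┃eue it░┃                                     
in│2024┃log en░┃                                     


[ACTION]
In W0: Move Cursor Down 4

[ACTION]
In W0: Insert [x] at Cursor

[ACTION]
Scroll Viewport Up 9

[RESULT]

                                                     
                                                     
                                                     
━━━━━━━┓━━━━━━━┓                                     
       ┃       ┃                                     
───────┨───────┨                                     
  │Date┃s batc▲┃                                     
──┼────┃━━━━━━━━━━━━━━┓                              
  │2024┃              ┃                              
ey│2024┃──────────────┨                              
in│2024┃a.txt         ┃                              
in│2024┃lue45         ┃                              
o │2024┃lue59         ┃                              
o │2024┃lue71         ┃                              
ey│2024┃lue35         ┃                              
s │2024┃lue37         ┃                              
on│2024┃━━━━━━━━━━━━━━┛                              


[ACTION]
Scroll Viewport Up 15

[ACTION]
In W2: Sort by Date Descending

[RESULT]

                                                     
                                                     
                                                     
━━━━━━━┓━━━━━━━┓                                     
       ┃       ┃                                     
───────┨───────┨                                     
  │Date┃s batc▲┃                                     
──┼────┃━━━━━━━━━━━━━━┓                              
s │2024┃              ┃                              
ey│2024┃──────────────┨                              
ey│2024┃a.txt         ┃                              
s │2024┃lue45         ┃                              
o │2024┃lue59         ┃                              
in│2024┃lue71         ┃                              
o │2024┃lue35         ┃                              
in│2024┃lue37         ┃                              
on│2024┃━━━━━━━━━━━━━━┛                              


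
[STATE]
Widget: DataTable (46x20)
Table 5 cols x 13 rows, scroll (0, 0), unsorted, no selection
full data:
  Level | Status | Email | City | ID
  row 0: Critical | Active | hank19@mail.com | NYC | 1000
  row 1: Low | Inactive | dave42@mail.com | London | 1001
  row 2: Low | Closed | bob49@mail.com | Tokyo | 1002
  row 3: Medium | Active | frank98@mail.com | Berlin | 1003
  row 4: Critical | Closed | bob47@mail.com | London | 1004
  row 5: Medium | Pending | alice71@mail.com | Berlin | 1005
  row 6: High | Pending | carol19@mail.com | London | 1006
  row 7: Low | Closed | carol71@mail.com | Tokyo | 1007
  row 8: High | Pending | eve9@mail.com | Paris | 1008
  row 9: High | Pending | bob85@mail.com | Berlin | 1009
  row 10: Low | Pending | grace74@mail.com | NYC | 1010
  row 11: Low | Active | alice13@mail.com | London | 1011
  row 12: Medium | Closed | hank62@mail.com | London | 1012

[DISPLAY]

Level   │Status  │Email           │City  │ID  
────────┼────────┼────────────────┼──────┼────
Critical│Active  │hank19@mail.com │NYC   │1000
Low     │Inactive│dave42@mail.com │London│1001
Low     │Closed  │bob49@mail.com  │Tokyo │1002
Medium  │Active  │frank98@mail.com│Berlin│1003
Critical│Closed  │bob47@mail.com  │London│1004
Medium  │Pending │alice71@mail.com│Berlin│1005
High    │Pending │carol19@mail.com│London│1006
Low     │Closed  │carol71@mail.com│Tokyo │1007
High    │Pending │eve9@mail.com   │Paris │1008
High    │Pending │bob85@mail.com  │Berlin│1009
Low     │Pending │grace74@mail.com│NYC   │1010
Low     │Active  │alice13@mail.com│London│1011
Medium  │Closed  │hank62@mail.com │London│1012
                                              
                                              
                                              
                                              
                                              


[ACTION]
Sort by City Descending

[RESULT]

Level   │Status  │Email           │City ▼│ID  
────────┼────────┼────────────────┼──────┼────
Low     │Closed  │bob49@mail.com  │Tokyo │1002
Low     │Closed  │carol71@mail.com│Tokyo │1007
High    │Pending │eve9@mail.com   │Paris │1008
Critical│Active  │hank19@mail.com │NYC   │1000
Low     │Pending │grace74@mail.com│NYC   │1010
Low     │Inactive│dave42@mail.com │London│1001
Critical│Closed  │bob47@mail.com  │London│1004
High    │Pending │carol19@mail.com│London│1006
Low     │Active  │alice13@mail.com│London│1011
Medium  │Closed  │hank62@mail.com │London│1012
Medium  │Active  │frank98@mail.com│Berlin│1003
Medium  │Pending │alice71@mail.com│Berlin│1005
High    │Pending │bob85@mail.com  │Berlin│1009
                                              
                                              
                                              
                                              
                                              


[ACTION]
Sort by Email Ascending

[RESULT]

Level   │Status  │Email          ▲│City  │ID  
────────┼────────┼────────────────┼──────┼────
Low     │Active  │alice13@mail.com│London│1011
Medium  │Pending │alice71@mail.com│Berlin│1005
Critical│Closed  │bob47@mail.com  │London│1004
Low     │Closed  │bob49@mail.com  │Tokyo │1002
High    │Pending │bob85@mail.com  │Berlin│1009
High    │Pending │carol19@mail.com│London│1006
Low     │Closed  │carol71@mail.com│Tokyo │1007
Low     │Inactive│dave42@mail.com │London│1001
High    │Pending │eve9@mail.com   │Paris │1008
Medium  │Active  │frank98@mail.com│Berlin│1003
Low     │Pending │grace74@mail.com│NYC   │1010
Critical│Active  │hank19@mail.com │NYC   │1000
Medium  │Closed  │hank62@mail.com │London│1012
                                              
                                              
                                              
                                              
                                              


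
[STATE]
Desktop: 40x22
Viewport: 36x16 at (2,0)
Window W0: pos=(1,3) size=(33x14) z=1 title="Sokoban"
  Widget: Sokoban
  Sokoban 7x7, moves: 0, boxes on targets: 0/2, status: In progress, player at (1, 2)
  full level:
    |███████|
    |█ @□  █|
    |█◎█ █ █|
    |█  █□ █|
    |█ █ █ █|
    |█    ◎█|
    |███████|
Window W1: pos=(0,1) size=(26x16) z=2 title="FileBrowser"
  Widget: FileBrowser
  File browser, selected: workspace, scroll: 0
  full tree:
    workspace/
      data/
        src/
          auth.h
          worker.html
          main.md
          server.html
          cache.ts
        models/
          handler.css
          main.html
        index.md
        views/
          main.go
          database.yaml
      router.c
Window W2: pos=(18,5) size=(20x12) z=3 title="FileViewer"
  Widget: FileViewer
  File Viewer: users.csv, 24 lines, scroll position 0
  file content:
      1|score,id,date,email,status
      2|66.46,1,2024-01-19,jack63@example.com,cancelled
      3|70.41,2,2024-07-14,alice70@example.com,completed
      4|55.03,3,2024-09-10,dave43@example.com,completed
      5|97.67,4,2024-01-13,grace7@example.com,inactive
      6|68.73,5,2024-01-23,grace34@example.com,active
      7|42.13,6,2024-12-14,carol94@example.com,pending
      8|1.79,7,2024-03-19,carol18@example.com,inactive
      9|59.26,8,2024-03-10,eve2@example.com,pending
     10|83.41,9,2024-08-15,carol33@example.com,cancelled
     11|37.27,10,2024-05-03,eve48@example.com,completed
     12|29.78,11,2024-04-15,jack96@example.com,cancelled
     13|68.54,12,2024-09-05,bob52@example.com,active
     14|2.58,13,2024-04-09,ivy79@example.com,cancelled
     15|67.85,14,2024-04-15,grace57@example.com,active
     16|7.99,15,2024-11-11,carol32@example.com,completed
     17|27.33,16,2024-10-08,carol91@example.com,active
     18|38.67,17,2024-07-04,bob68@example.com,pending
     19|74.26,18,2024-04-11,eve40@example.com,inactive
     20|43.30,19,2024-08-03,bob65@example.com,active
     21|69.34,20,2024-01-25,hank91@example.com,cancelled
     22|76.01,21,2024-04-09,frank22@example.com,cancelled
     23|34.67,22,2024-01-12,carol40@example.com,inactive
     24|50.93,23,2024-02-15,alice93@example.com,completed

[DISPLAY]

                                    
━━━━━━━━━━━━━━━━━━━━━━━┓            
FileBrowser            ┃            
───────────────────────┨━━━━━━━┓    
 [-] workspace/        ┃       ┃    
   [+] data/    ┏━━━━━━━━━━━━━━━━━━┓
   router.c     ┃ FileViewer       ┃
                ┠──────────────────┨
                ┃score,id,date,ema▲┃
                ┃66.46,1,2024-01-1█┃
                ┃70.41,2,2024-07-1░┃
                ┃55.03,3,2024-09-1░┃
                ┃97.67,4,2024-01-1░┃
                ┃68.73,5,2024-01-2░┃
                ┃42.13,6,2024-12-1░┃
                ┃1.79,7,2024-03-19▼┃


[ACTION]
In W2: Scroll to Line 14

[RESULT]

                                    
━━━━━━━━━━━━━━━━━━━━━━━┓            
FileBrowser            ┃            
───────────────────────┨━━━━━━━┓    
 [-] workspace/        ┃       ┃    
   [+] data/    ┏━━━━━━━━━━━━━━━━━━┓
   router.c     ┃ FileViewer       ┃
                ┠──────────────────┨
                ┃2.58,13,2024-04-0▲┃
                ┃67.85,14,2024-04-░┃
                ┃7.99,15,2024-11-1░┃
                ┃27.33,16,2024-10-░┃
                ┃38.67,17,2024-07-░┃
                ┃74.26,18,2024-04-█┃
                ┃43.30,19,2024-08-░┃
                ┃69.34,20,2024-01-▼┃


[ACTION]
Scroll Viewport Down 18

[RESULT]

   router.c     ┃ FileViewer       ┃
                ┠──────────────────┨
                ┃2.58,13,2024-04-0▲┃
                ┃67.85,14,2024-04-░┃
                ┃7.99,15,2024-11-1░┃
                ┃27.33,16,2024-10-░┃
                ┃38.67,17,2024-07-░┃
                ┃74.26,18,2024-04-█┃
                ┃43.30,19,2024-08-░┃
                ┃69.34,20,2024-01-▼┃
━━━━━━━━━━━━━━━━┗━━━━━━━━━━━━━━━━━━┛
                                    
                                    
                                    
                                    
                                    


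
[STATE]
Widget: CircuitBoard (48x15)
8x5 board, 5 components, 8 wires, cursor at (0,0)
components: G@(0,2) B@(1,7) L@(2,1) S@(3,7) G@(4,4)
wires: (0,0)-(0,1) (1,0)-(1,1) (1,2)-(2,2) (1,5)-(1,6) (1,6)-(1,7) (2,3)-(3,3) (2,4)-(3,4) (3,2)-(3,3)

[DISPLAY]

   0 1 2 3 4 5 6 7                              
0  [.]─ ·   G                                   
                                                
1   · ─ ·   ·           · ─ · ─ B               
            │                                   
2       L   ·   ·   ·                           
                │   │                           
3           · ─ ·   ·           S               
                                                
4                   G                           
Cursor: (0,0)                                   
                                                
                                                
                                                
                                                


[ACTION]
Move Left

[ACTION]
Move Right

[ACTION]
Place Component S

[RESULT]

   0 1 2 3 4 5 6 7                              
0   · ─[S]  G                                   
                                                
1   · ─ ·   ·           · ─ · ─ B               
            │                                   
2       L   ·   ·   ·                           
                │   │                           
3           · ─ ·   ·           S               
                                                
4                   G                           
Cursor: (0,1)                                   
                                                
                                                
                                                
                                                
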